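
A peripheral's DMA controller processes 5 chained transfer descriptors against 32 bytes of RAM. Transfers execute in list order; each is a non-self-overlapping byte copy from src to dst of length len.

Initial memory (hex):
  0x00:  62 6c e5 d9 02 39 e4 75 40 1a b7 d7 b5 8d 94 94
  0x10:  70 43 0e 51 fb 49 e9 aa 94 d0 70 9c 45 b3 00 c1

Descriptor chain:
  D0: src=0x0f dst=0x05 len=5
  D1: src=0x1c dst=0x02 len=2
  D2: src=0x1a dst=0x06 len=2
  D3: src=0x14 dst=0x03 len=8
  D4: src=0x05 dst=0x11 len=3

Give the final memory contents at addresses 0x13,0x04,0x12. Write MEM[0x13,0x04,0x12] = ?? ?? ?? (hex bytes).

D0: mem[0x05..0x09] <- [94 70 43 0e 51]
D1: mem[0x02..0x03] <- [45 b3]
D2: mem[0x06..0x07] <- [70 9c]
D3: mem[0x03..0x0a] <- [fb 49 e9 aa 94 d0 70 9c]
D4: mem[0x11..0x13] <- [e9 aa 94]
query mem[0x13]=0x94, mem[0x04]=0x49, mem[0x12]=0xaa

MEM[0x13,0x04,0x12] = 94 49 aa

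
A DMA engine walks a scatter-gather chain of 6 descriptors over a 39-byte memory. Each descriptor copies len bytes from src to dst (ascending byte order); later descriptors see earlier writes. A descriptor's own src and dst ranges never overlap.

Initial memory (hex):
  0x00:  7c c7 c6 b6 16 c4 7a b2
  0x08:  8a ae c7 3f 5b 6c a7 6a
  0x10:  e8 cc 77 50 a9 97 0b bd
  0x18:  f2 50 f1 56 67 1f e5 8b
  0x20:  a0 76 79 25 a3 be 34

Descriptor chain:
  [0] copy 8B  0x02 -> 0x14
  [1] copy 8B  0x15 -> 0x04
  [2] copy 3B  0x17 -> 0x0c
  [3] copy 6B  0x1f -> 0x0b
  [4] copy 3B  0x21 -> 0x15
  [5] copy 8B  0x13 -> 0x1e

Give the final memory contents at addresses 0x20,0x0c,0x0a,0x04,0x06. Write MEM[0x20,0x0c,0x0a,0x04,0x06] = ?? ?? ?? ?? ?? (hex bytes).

MEM[0x20,0x0c,0x0a,0x04,0x06] = 76 a0 ae b6 c4

  after D0: wrote 8B at 0x14 = c6b616c47ab28aae
  after D1: wrote 8B at 0x04 = b616c47ab28aae67
  after D2: wrote 3B at 0x0c = c47ab2
  after D3: wrote 6B at 0x0b = 8ba0767925a3
  after D4: wrote 3B at 0x15 = 767925
  after D5: wrote 8B at 0x1e = 50c67679257ab28a
query mem[0x20]=0x76, mem[0x0c]=0xa0, mem[0x0a]=0xae, mem[0x04]=0xb6, mem[0x06]=0xc4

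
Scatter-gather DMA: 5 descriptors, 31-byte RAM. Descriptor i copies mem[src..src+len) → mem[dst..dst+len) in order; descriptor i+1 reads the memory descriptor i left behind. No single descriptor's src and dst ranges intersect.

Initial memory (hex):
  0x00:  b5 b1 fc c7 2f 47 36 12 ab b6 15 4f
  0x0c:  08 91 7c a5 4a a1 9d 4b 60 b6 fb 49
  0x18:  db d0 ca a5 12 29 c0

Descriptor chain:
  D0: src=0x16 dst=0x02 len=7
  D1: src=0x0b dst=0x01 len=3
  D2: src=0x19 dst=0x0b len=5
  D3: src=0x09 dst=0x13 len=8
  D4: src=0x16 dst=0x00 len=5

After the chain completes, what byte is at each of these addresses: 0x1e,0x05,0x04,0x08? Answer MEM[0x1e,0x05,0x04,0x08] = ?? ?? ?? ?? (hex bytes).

MEM[0x1e,0x05,0x04,0x08] = c0 d0 4a 12

[0] 0x16->0x02 len=7 : fb 49 db d0 ca a5 12
[1] 0x0b->0x01 len=3 : 4f 08 91
[2] 0x19->0x0b len=5 : d0 ca a5 12 29
[3] 0x09->0x13 len=8 : b6 15 d0 ca a5 12 29 4a
[4] 0x16->0x00 len=5 : ca a5 12 29 4a
query mem[0x1e]=0xc0, mem[0x05]=0xd0, mem[0x04]=0x4a, mem[0x08]=0x12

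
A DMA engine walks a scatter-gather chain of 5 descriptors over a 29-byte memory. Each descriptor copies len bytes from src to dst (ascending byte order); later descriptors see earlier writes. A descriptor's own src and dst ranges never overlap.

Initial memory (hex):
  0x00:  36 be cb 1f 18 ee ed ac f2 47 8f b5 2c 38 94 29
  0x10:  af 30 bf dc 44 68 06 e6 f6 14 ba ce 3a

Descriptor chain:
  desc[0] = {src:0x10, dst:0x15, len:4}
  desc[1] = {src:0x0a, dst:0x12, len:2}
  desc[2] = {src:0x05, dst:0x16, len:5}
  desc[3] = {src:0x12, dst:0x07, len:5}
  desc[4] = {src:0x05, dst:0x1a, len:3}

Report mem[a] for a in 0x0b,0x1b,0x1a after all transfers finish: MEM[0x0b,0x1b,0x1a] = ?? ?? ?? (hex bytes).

MEM[0x0b,0x1b,0x1a] = ee ed ee

#0 dst[0x15+4] := {0xaf,0x30,0xbf,0xdc}
#1 dst[0x12+2] := {0x8f,0xb5}
#2 dst[0x16+5] := {0xee,0xed,0xac,0xf2,0x47}
#3 dst[0x07+5] := {0x8f,0xb5,0x44,0xaf,0xee}
#4 dst[0x1a+3] := {0xee,0xed,0x8f}
query mem[0x0b]=0xee, mem[0x1b]=0xed, mem[0x1a]=0xee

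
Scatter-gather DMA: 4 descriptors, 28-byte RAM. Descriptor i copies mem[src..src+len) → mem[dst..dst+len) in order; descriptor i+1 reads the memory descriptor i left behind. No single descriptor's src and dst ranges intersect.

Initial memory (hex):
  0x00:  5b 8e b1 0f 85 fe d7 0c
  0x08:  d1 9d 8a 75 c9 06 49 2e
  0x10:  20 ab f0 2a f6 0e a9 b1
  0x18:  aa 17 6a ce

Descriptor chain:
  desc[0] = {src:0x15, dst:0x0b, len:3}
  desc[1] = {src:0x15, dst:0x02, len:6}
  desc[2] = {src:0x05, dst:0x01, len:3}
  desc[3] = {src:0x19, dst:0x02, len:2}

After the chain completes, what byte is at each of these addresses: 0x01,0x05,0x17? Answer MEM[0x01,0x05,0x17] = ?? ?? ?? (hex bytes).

MEM[0x01,0x05,0x17] = aa aa b1

[0] 0x15->0x0b len=3 : 0e a9 b1
[1] 0x15->0x02 len=6 : 0e a9 b1 aa 17 6a
[2] 0x05->0x01 len=3 : aa 17 6a
[3] 0x19->0x02 len=2 : 17 6a
query mem[0x01]=0xaa, mem[0x05]=0xaa, mem[0x17]=0xb1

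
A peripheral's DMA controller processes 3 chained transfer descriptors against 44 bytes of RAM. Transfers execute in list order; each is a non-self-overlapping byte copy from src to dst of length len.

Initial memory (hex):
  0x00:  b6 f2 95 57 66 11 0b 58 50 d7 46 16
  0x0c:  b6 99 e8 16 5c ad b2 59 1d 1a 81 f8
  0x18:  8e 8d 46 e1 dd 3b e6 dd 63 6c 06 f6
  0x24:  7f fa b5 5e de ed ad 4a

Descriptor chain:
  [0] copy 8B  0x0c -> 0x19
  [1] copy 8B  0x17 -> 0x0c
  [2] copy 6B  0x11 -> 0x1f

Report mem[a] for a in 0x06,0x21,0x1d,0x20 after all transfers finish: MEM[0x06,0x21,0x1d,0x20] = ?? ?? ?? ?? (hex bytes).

MEM[0x06,0x21,0x1d,0x20] = 0b ad 5c 5c

#0 dst[0x19+8] := {0xb6,0x99,0xe8,0x16,0x5c,0xad,0xb2,0x59}
#1 dst[0x0c+8] := {0xf8,0x8e,0xb6,0x99,0xe8,0x16,0x5c,0xad}
#2 dst[0x1f+6] := {0x16,0x5c,0xad,0x1d,0x1a,0x81}
query mem[0x06]=0x0b, mem[0x21]=0xad, mem[0x1d]=0x5c, mem[0x20]=0x5c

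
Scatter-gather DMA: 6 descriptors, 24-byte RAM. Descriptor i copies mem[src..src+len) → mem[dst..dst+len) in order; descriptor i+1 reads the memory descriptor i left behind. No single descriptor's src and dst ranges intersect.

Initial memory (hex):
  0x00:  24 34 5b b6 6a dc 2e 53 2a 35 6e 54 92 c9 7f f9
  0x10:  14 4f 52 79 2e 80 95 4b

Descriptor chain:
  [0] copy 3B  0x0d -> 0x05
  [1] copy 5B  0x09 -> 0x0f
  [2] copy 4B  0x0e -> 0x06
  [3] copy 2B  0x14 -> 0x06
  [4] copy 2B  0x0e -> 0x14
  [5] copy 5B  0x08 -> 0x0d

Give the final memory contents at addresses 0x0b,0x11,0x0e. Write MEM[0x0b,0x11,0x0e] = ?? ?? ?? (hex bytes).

MEM[0x0b,0x11,0x0e] = 54 92 54

[0] 0x0d->0x05 len=3 : c9 7f f9
[1] 0x09->0x0f len=5 : 35 6e 54 92 c9
[2] 0x0e->0x06 len=4 : 7f 35 6e 54
[3] 0x14->0x06 len=2 : 2e 80
[4] 0x0e->0x14 len=2 : 7f 35
[5] 0x08->0x0d len=5 : 6e 54 6e 54 92
query mem[0x0b]=0x54, mem[0x11]=0x92, mem[0x0e]=0x54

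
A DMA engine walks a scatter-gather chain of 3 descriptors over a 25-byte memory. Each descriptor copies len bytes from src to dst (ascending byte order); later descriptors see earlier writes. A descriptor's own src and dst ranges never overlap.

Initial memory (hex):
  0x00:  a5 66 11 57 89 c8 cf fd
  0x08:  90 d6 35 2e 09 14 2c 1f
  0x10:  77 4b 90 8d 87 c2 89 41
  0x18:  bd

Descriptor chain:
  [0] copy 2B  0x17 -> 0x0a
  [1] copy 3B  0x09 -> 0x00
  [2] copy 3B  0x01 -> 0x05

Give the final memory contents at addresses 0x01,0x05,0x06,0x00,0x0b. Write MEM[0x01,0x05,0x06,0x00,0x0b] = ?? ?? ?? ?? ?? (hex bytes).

MEM[0x01,0x05,0x06,0x00,0x0b] = 41 41 bd d6 bd

[0] 0x17->0x0a len=2 : 41 bd
[1] 0x09->0x00 len=3 : d6 41 bd
[2] 0x01->0x05 len=3 : 41 bd 57
query mem[0x01]=0x41, mem[0x05]=0x41, mem[0x06]=0xbd, mem[0x00]=0xd6, mem[0x0b]=0xbd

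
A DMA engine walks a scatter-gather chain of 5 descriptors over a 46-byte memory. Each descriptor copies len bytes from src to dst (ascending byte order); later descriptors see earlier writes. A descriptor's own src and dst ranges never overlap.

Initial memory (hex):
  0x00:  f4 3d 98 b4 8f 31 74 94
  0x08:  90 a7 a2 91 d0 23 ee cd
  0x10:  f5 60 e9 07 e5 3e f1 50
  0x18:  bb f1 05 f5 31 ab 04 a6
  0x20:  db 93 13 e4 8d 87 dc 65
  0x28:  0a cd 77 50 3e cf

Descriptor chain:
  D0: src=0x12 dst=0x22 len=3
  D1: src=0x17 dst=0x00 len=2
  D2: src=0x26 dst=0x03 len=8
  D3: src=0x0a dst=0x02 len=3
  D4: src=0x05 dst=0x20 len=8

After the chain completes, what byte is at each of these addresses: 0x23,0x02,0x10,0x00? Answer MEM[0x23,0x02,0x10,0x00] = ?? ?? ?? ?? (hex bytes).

MEM[0x23,0x02,0x10,0x00] = 50 cf f5 50

#0 dst[0x22+3] := {0xe9,0x07,0xe5}
#1 dst[0x00+2] := {0x50,0xbb}
#2 dst[0x03+8] := {0xdc,0x65,0x0a,0xcd,0x77,0x50,0x3e,0xcf}
#3 dst[0x02+3] := {0xcf,0x91,0xd0}
#4 dst[0x20+8] := {0x0a,0xcd,0x77,0x50,0x3e,0xcf,0x91,0xd0}
query mem[0x23]=0x50, mem[0x02]=0xcf, mem[0x10]=0xf5, mem[0x00]=0x50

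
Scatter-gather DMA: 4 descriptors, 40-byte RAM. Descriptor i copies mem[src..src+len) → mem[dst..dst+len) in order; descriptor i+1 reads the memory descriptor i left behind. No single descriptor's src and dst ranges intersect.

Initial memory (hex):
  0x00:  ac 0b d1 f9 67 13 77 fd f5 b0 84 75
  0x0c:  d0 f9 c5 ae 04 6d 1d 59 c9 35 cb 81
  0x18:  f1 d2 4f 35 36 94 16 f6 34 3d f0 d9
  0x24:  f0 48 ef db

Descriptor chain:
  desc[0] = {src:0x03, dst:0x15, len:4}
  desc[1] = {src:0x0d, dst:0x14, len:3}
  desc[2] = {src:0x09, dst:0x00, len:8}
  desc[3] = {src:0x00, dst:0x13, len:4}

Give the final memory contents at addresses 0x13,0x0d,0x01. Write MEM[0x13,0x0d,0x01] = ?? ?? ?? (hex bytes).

MEM[0x13,0x0d,0x01] = b0 f9 84

#0 dst[0x15+4] := {0xf9,0x67,0x13,0x77}
#1 dst[0x14+3] := {0xf9,0xc5,0xae}
#2 dst[0x00+8] := {0xb0,0x84,0x75,0xd0,0xf9,0xc5,0xae,0x04}
#3 dst[0x13+4] := {0xb0,0x84,0x75,0xd0}
query mem[0x13]=0xb0, mem[0x0d]=0xf9, mem[0x01]=0x84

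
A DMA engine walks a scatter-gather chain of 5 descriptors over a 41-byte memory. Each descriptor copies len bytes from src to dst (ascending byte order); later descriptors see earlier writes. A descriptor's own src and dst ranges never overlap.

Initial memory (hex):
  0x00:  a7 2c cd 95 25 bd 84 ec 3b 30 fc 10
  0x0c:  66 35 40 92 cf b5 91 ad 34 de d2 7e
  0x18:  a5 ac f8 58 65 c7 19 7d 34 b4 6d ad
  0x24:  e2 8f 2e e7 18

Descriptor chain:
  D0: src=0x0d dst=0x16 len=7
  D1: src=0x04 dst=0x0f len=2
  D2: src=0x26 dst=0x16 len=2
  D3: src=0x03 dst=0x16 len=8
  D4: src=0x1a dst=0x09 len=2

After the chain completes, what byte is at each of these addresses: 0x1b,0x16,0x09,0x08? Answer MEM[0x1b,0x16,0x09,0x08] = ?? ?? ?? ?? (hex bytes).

MEM[0x1b,0x16,0x09,0x08] = 3b 95 ec 3b

  after D0: wrote 7B at 0x16 = 354092cfb591ad
  after D1: wrote 2B at 0x0f = 25bd
  after D2: wrote 2B at 0x16 = 2ee7
  after D3: wrote 8B at 0x16 = 9525bd84ec3b30fc
  after D4: wrote 2B at 0x09 = ec3b
query mem[0x1b]=0x3b, mem[0x16]=0x95, mem[0x09]=0xec, mem[0x08]=0x3b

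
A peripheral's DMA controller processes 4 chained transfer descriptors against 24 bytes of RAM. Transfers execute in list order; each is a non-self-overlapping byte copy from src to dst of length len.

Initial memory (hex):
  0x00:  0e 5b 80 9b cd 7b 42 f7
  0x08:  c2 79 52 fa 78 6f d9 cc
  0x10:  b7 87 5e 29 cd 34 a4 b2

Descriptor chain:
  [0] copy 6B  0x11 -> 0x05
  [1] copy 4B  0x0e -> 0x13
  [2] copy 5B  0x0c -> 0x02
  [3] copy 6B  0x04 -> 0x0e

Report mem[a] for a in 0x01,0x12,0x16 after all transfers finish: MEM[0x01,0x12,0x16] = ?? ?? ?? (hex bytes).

#0 dst[0x05+6] := {0x87,0x5e,0x29,0xcd,0x34,0xa4}
#1 dst[0x13+4] := {0xd9,0xcc,0xb7,0x87}
#2 dst[0x02+5] := {0x78,0x6f,0xd9,0xcc,0xb7}
#3 dst[0x0e+6] := {0xd9,0xcc,0xb7,0x29,0xcd,0x34}
query mem[0x01]=0x5b, mem[0x12]=0xcd, mem[0x16]=0x87

MEM[0x01,0x12,0x16] = 5b cd 87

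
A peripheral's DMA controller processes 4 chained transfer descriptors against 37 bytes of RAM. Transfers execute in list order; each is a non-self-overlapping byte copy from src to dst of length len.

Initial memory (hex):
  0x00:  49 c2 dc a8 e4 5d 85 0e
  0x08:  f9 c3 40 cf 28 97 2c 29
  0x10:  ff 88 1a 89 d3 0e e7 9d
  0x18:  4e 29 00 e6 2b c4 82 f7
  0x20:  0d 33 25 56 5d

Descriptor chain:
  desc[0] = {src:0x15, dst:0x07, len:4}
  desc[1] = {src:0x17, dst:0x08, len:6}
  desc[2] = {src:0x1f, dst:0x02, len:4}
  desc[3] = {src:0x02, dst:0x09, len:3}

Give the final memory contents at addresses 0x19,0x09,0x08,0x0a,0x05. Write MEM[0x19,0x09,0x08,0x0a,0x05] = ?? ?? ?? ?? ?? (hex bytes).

MEM[0x19,0x09,0x08,0x0a,0x05] = 29 f7 9d 0d 25

#0 dst[0x07+4] := {0x0e,0xe7,0x9d,0x4e}
#1 dst[0x08+6] := {0x9d,0x4e,0x29,0x00,0xe6,0x2b}
#2 dst[0x02+4] := {0xf7,0x0d,0x33,0x25}
#3 dst[0x09+3] := {0xf7,0x0d,0x33}
query mem[0x19]=0x29, mem[0x09]=0xf7, mem[0x08]=0x9d, mem[0x0a]=0x0d, mem[0x05]=0x25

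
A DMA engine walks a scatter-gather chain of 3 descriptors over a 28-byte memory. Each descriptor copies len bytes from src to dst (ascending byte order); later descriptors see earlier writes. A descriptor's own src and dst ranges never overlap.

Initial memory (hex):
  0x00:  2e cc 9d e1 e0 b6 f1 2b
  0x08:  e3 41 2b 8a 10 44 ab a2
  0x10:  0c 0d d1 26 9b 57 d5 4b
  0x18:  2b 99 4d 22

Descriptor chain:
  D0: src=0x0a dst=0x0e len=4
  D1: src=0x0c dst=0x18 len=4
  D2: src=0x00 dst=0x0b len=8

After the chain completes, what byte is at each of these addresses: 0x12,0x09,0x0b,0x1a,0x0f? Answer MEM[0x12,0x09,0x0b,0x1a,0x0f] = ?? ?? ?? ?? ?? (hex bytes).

MEM[0x12,0x09,0x0b,0x1a,0x0f] = 2b 41 2e 2b e0

#0 dst[0x0e+4] := {0x2b,0x8a,0x10,0x44}
#1 dst[0x18+4] := {0x10,0x44,0x2b,0x8a}
#2 dst[0x0b+8] := {0x2e,0xcc,0x9d,0xe1,0xe0,0xb6,0xf1,0x2b}
query mem[0x12]=0x2b, mem[0x09]=0x41, mem[0x0b]=0x2e, mem[0x1a]=0x2b, mem[0x0f]=0xe0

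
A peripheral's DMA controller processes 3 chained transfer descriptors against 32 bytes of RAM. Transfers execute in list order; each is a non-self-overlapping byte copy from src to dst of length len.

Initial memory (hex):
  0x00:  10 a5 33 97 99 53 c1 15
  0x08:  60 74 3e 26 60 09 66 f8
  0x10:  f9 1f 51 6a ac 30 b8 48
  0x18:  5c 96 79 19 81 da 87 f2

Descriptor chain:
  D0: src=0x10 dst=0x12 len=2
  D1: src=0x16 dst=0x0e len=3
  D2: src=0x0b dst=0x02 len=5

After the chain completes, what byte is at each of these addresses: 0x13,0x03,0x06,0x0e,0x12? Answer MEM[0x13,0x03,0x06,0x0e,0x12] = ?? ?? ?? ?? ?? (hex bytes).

MEM[0x13,0x03,0x06,0x0e,0x12] = 1f 60 48 b8 f9

  after D0: wrote 2B at 0x12 = f91f
  after D1: wrote 3B at 0x0e = b8485c
  after D2: wrote 5B at 0x02 = 266009b848
query mem[0x13]=0x1f, mem[0x03]=0x60, mem[0x06]=0x48, mem[0x0e]=0xb8, mem[0x12]=0xf9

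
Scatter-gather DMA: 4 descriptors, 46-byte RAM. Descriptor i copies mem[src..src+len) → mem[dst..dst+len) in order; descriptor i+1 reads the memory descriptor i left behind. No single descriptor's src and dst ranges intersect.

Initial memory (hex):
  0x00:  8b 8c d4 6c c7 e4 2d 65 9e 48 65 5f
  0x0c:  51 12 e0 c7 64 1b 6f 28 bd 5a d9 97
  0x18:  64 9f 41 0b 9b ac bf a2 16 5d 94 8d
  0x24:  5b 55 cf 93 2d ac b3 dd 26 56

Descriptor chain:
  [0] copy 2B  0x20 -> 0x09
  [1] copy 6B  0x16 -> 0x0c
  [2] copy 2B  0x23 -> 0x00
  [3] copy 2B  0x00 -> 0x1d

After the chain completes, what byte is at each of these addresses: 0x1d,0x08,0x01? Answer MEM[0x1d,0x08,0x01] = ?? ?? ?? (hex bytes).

D0: mem[0x09..0x0a] <- [16 5d]
D1: mem[0x0c..0x11] <- [d9 97 64 9f 41 0b]
D2: mem[0x00..0x01] <- [8d 5b]
D3: mem[0x1d..0x1e] <- [8d 5b]
query mem[0x1d]=0x8d, mem[0x08]=0x9e, mem[0x01]=0x5b

MEM[0x1d,0x08,0x01] = 8d 9e 5b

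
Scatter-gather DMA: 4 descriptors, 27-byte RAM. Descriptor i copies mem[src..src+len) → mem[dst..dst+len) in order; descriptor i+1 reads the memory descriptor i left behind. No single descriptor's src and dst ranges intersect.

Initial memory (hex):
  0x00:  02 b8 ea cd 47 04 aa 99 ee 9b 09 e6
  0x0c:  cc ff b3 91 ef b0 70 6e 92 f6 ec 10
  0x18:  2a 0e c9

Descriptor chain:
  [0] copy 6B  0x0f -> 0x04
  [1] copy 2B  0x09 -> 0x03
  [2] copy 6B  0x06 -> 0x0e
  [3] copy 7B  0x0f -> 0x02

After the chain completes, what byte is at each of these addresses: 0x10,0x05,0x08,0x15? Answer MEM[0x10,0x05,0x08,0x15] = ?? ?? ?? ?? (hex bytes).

MEM[0x10,0x05,0x08,0x15] = 6e 09 f6 f6

[0] 0x0f->0x04 len=6 : 91 ef b0 70 6e 92
[1] 0x09->0x03 len=2 : 92 09
[2] 0x06->0x0e len=6 : b0 70 6e 92 09 e6
[3] 0x0f->0x02 len=7 : 70 6e 92 09 e6 92 f6
query mem[0x10]=0x6e, mem[0x05]=0x09, mem[0x08]=0xf6, mem[0x15]=0xf6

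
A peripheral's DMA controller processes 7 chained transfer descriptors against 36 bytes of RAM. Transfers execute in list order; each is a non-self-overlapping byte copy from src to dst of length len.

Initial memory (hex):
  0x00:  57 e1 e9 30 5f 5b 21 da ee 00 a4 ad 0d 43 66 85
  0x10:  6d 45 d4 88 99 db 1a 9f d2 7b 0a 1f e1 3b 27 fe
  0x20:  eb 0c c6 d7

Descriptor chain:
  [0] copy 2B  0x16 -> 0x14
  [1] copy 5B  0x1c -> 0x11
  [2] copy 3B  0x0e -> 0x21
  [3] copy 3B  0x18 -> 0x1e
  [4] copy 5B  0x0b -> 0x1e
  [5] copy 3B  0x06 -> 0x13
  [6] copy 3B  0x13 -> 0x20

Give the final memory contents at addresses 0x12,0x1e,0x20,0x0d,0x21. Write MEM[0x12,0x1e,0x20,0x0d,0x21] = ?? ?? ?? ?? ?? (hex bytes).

D0: mem[0x14..0x15] <- [1a 9f]
D1: mem[0x11..0x15] <- [e1 3b 27 fe eb]
D2: mem[0x21..0x23] <- [66 85 6d]
D3: mem[0x1e..0x20] <- [d2 7b 0a]
D4: mem[0x1e..0x22] <- [ad 0d 43 66 85]
D5: mem[0x13..0x15] <- [21 da ee]
D6: mem[0x20..0x22] <- [21 da ee]
query mem[0x12]=0x3b, mem[0x1e]=0xad, mem[0x20]=0x21, mem[0x0d]=0x43, mem[0x21]=0xda

MEM[0x12,0x1e,0x20,0x0d,0x21] = 3b ad 21 43 da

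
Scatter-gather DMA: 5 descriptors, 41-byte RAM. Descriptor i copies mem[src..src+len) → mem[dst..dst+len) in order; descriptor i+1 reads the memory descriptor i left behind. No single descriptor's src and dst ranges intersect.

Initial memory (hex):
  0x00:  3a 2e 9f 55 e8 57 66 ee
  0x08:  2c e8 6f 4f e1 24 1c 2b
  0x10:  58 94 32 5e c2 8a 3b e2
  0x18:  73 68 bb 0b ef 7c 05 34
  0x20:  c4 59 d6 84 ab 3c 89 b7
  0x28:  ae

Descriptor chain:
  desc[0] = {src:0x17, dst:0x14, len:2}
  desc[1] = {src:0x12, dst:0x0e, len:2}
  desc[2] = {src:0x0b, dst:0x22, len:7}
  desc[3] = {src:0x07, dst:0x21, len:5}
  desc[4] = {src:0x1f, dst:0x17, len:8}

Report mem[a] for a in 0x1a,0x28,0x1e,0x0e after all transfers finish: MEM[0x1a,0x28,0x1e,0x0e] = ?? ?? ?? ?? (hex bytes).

MEM[0x1a,0x28,0x1e,0x0e] = 2c 94 5e 32

[0] 0x17->0x14 len=2 : e2 73
[1] 0x12->0x0e len=2 : 32 5e
[2] 0x0b->0x22 len=7 : 4f e1 24 32 5e 58 94
[3] 0x07->0x21 len=5 : ee 2c e8 6f 4f
[4] 0x1f->0x17 len=8 : 34 c4 ee 2c e8 6f 4f 5e
query mem[0x1a]=0x2c, mem[0x28]=0x94, mem[0x1e]=0x5e, mem[0x0e]=0x32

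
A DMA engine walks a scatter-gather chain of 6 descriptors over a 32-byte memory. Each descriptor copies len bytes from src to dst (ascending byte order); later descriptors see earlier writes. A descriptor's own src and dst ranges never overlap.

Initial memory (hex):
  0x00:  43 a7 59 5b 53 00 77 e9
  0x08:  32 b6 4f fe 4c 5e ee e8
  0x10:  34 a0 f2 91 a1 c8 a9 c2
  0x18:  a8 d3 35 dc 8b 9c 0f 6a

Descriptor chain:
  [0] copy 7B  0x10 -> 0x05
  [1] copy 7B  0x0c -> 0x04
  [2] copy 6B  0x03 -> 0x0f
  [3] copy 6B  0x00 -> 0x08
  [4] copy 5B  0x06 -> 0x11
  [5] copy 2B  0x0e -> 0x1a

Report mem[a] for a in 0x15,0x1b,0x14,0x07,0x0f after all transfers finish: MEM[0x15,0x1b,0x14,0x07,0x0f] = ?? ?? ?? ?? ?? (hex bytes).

MEM[0x15,0x1b,0x14,0x07,0x0f] = 59 5b a7 e8 5b

  after D0: wrote 7B at 0x05 = 34a0f291a1c8a9
  after D1: wrote 7B at 0x04 = 4c5eeee834a0f2
  after D2: wrote 6B at 0x0f = 5b4c5eeee834
  after D3: wrote 6B at 0x08 = 43a7595b4c5e
  after D4: wrote 5B at 0x11 = eee843a759
  after D5: wrote 2B at 0x1a = ee5b
query mem[0x15]=0x59, mem[0x1b]=0x5b, mem[0x14]=0xa7, mem[0x07]=0xe8, mem[0x0f]=0x5b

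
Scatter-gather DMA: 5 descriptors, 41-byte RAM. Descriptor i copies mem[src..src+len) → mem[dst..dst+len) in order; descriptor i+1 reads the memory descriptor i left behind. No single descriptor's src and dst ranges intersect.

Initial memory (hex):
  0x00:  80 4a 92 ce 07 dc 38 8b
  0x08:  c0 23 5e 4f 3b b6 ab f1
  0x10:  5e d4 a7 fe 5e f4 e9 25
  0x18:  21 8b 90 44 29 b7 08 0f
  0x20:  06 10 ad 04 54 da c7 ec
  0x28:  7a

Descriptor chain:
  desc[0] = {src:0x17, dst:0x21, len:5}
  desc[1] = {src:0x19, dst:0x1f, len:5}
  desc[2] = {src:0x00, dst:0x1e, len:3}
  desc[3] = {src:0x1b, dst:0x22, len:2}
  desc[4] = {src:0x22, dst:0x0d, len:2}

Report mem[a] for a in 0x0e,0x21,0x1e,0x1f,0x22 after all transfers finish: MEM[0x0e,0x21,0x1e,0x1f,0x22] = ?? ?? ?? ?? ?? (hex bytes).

D0: mem[0x21..0x25] <- [25 21 8b 90 44]
D1: mem[0x1f..0x23] <- [8b 90 44 29 b7]
D2: mem[0x1e..0x20] <- [80 4a 92]
D3: mem[0x22..0x23] <- [44 29]
D4: mem[0x0d..0x0e] <- [44 29]
query mem[0x0e]=0x29, mem[0x21]=0x44, mem[0x1e]=0x80, mem[0x1f]=0x4a, mem[0x22]=0x44

MEM[0x0e,0x21,0x1e,0x1f,0x22] = 29 44 80 4a 44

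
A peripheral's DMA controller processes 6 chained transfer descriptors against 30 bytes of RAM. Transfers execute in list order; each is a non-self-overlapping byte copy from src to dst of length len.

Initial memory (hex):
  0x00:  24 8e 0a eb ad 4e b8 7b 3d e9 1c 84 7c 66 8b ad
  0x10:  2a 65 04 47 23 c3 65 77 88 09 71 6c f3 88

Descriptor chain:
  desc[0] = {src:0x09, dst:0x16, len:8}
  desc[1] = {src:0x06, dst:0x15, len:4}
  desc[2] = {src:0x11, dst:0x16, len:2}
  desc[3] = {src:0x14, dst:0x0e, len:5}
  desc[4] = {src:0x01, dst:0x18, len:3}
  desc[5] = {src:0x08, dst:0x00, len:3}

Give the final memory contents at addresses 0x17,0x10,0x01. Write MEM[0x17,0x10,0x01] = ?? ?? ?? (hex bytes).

MEM[0x17,0x10,0x01] = 04 65 e9

  after D0: wrote 8B at 0x16 = e91c847c668bad2a
  after D1: wrote 4B at 0x15 = b87b3de9
  after D2: wrote 2B at 0x16 = 6504
  after D3: wrote 5B at 0x0e = 23b86504e9
  after D4: wrote 3B at 0x18 = 8e0aeb
  after D5: wrote 3B at 0x00 = 3de91c
query mem[0x17]=0x04, mem[0x10]=0x65, mem[0x01]=0xe9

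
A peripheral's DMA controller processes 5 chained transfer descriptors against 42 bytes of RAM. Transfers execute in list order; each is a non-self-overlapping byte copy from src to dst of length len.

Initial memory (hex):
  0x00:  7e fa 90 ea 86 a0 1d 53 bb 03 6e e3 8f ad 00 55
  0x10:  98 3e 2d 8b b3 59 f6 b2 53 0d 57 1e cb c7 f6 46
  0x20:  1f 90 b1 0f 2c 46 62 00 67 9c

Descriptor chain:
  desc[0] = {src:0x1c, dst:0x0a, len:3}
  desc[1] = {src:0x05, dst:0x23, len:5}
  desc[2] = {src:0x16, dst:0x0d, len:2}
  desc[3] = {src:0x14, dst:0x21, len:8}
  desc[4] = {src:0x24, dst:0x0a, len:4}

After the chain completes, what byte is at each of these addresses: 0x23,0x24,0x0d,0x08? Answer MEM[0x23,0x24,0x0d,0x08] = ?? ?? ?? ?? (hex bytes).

  after D0: wrote 3B at 0x0a = cbc7f6
  after D1: wrote 5B at 0x23 = a01d53bb03
  after D2: wrote 2B at 0x0d = f6b2
  after D3: wrote 8B at 0x21 = b359f6b2530d571e
  after D4: wrote 4B at 0x0a = b2530d57
query mem[0x23]=0xf6, mem[0x24]=0xb2, mem[0x0d]=0x57, mem[0x08]=0xbb

MEM[0x23,0x24,0x0d,0x08] = f6 b2 57 bb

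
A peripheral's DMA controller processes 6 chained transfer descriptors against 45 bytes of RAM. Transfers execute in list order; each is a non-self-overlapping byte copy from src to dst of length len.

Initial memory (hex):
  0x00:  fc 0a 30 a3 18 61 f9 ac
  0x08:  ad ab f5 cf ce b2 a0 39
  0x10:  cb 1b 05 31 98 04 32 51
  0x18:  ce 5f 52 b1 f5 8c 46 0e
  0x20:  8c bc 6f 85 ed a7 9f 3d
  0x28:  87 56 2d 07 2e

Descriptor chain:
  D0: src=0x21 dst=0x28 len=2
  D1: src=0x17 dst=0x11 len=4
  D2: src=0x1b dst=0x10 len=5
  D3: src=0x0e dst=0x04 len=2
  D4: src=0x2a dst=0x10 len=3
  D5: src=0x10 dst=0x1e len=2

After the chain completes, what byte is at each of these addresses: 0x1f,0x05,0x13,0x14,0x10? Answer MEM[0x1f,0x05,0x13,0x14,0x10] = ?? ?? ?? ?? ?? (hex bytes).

MEM[0x1f,0x05,0x13,0x14,0x10] = 07 39 46 0e 2d

[0] 0x21->0x28 len=2 : bc 6f
[1] 0x17->0x11 len=4 : 51 ce 5f 52
[2] 0x1b->0x10 len=5 : b1 f5 8c 46 0e
[3] 0x0e->0x04 len=2 : a0 39
[4] 0x2a->0x10 len=3 : 2d 07 2e
[5] 0x10->0x1e len=2 : 2d 07
query mem[0x1f]=0x07, mem[0x05]=0x39, mem[0x13]=0x46, mem[0x14]=0x0e, mem[0x10]=0x2d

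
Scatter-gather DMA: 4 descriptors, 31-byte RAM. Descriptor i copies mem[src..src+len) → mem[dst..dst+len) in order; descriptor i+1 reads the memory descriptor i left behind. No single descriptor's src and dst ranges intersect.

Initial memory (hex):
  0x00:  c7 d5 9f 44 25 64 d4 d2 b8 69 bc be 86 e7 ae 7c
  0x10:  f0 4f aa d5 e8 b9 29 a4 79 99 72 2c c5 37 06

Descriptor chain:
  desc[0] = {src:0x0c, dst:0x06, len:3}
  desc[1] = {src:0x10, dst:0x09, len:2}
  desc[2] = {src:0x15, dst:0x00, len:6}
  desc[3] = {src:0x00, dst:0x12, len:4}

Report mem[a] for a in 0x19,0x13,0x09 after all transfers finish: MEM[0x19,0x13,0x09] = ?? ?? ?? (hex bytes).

#0 dst[0x06+3] := {0x86,0xe7,0xae}
#1 dst[0x09+2] := {0xf0,0x4f}
#2 dst[0x00+6] := {0xb9,0x29,0xa4,0x79,0x99,0x72}
#3 dst[0x12+4] := {0xb9,0x29,0xa4,0x79}
query mem[0x19]=0x99, mem[0x13]=0x29, mem[0x09]=0xf0

MEM[0x19,0x13,0x09] = 99 29 f0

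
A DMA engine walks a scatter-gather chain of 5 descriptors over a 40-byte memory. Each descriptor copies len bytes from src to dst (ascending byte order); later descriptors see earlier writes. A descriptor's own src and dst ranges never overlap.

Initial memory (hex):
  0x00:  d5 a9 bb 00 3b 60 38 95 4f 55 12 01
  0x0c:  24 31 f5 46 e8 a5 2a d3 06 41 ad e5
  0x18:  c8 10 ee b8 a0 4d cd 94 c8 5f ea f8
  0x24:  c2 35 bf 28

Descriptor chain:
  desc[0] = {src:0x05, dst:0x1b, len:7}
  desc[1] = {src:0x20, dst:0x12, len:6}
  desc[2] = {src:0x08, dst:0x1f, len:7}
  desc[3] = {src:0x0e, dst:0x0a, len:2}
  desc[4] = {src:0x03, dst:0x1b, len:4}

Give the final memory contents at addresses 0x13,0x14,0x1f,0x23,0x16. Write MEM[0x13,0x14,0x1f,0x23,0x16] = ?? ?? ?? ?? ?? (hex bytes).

D0: mem[0x1b..0x21] <- [60 38 95 4f 55 12 01]
D1: mem[0x12..0x17] <- [12 01 ea f8 c2 35]
D2: mem[0x1f..0x25] <- [4f 55 12 01 24 31 f5]
D3: mem[0x0a..0x0b] <- [f5 46]
D4: mem[0x1b..0x1e] <- [00 3b 60 38]
query mem[0x13]=0x01, mem[0x14]=0xea, mem[0x1f]=0x4f, mem[0x23]=0x24, mem[0x16]=0xc2

MEM[0x13,0x14,0x1f,0x23,0x16] = 01 ea 4f 24 c2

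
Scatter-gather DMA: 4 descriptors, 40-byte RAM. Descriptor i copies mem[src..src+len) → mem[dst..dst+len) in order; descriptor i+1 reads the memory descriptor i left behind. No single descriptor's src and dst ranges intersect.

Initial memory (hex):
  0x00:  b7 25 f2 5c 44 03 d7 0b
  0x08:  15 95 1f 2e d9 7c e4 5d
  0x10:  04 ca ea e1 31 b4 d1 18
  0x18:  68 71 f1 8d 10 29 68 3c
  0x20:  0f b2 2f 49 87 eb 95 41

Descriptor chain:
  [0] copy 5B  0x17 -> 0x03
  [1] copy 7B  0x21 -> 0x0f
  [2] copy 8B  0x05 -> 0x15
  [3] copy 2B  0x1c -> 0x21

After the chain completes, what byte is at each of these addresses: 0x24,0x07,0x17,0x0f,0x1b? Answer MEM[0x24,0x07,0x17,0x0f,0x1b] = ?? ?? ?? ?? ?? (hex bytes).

  after D0: wrote 5B at 0x03 = 186871f18d
  after D1: wrote 7B at 0x0f = b22f4987eb9541
  after D2: wrote 8B at 0x15 = 71f18d15951f2ed9
  after D3: wrote 2B at 0x21 = d929
query mem[0x24]=0x87, mem[0x07]=0x8d, mem[0x17]=0x8d, mem[0x0f]=0xb2, mem[0x1b]=0x2e

MEM[0x24,0x07,0x17,0x0f,0x1b] = 87 8d 8d b2 2e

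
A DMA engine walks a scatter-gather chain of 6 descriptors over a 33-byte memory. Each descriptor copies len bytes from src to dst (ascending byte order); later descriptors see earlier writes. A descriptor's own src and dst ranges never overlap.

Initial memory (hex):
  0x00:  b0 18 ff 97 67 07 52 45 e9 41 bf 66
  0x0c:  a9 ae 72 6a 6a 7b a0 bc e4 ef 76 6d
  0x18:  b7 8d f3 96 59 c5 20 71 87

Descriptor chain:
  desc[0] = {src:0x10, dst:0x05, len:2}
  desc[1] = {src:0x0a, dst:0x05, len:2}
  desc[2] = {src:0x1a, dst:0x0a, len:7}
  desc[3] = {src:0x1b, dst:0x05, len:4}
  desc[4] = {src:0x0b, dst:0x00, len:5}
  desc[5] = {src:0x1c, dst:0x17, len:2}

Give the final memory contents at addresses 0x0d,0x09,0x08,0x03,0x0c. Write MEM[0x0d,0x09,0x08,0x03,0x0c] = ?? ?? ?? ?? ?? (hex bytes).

  after D0: wrote 2B at 0x05 = 6a7b
  after D1: wrote 2B at 0x05 = bf66
  after D2: wrote 7B at 0x0a = f39659c5207187
  after D3: wrote 4B at 0x05 = 9659c520
  after D4: wrote 5B at 0x00 = 9659c52071
  after D5: wrote 2B at 0x17 = 59c5
query mem[0x0d]=0xc5, mem[0x09]=0x41, mem[0x08]=0x20, mem[0x03]=0x20, mem[0x0c]=0x59

MEM[0x0d,0x09,0x08,0x03,0x0c] = c5 41 20 20 59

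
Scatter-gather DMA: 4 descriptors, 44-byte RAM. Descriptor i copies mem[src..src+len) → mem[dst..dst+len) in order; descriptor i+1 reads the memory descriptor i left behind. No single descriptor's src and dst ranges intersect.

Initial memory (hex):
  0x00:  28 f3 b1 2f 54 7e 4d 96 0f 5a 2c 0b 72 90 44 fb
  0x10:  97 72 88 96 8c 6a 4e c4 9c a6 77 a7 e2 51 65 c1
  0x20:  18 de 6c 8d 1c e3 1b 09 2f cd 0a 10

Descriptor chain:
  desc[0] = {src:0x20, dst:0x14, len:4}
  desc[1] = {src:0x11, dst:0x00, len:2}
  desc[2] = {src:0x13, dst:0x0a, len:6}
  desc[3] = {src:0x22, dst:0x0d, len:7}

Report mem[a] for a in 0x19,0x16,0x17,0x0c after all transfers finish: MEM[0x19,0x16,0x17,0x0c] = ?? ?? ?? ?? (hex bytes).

#0 dst[0x14+4] := {0x18,0xde,0x6c,0x8d}
#1 dst[0x00+2] := {0x72,0x88}
#2 dst[0x0a+6] := {0x96,0x18,0xde,0x6c,0x8d,0x9c}
#3 dst[0x0d+7] := {0x6c,0x8d,0x1c,0xe3,0x1b,0x09,0x2f}
query mem[0x19]=0xa6, mem[0x16]=0x6c, mem[0x17]=0x8d, mem[0x0c]=0xde

MEM[0x19,0x16,0x17,0x0c] = a6 6c 8d de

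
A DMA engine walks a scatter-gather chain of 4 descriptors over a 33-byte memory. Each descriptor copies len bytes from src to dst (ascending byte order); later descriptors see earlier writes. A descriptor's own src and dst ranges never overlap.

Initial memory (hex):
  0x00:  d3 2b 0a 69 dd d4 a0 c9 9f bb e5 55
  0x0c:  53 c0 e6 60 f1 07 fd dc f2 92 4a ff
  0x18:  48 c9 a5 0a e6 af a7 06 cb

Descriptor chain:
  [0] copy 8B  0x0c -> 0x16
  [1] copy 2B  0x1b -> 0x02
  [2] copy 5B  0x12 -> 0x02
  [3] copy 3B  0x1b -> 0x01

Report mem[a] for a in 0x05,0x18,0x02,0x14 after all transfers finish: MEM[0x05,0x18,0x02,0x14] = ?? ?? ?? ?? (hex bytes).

MEM[0x05,0x18,0x02,0x14] = 92 e6 fd f2

D0: mem[0x16..0x1d] <- [53 c0 e6 60 f1 07 fd dc]
D1: mem[0x02..0x03] <- [07 fd]
D2: mem[0x02..0x06] <- [fd dc f2 92 53]
D3: mem[0x01..0x03] <- [07 fd dc]
query mem[0x05]=0x92, mem[0x18]=0xe6, mem[0x02]=0xfd, mem[0x14]=0xf2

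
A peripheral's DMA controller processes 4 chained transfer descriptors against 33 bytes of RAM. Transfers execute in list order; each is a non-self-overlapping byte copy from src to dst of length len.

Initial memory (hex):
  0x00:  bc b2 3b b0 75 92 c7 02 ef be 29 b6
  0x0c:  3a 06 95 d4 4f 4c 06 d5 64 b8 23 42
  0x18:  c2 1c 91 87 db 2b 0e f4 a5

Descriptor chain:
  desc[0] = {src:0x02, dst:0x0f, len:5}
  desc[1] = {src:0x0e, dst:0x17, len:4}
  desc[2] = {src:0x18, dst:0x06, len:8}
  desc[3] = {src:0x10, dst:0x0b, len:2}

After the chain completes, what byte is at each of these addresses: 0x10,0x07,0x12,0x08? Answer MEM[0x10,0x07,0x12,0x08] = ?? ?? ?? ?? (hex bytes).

MEM[0x10,0x07,0x12,0x08] = b0 b0 92 75

[0] 0x02->0x0f len=5 : 3b b0 75 92 c7
[1] 0x0e->0x17 len=4 : 95 3b b0 75
[2] 0x18->0x06 len=8 : 3b b0 75 87 db 2b 0e f4
[3] 0x10->0x0b len=2 : b0 75
query mem[0x10]=0xb0, mem[0x07]=0xb0, mem[0x12]=0x92, mem[0x08]=0x75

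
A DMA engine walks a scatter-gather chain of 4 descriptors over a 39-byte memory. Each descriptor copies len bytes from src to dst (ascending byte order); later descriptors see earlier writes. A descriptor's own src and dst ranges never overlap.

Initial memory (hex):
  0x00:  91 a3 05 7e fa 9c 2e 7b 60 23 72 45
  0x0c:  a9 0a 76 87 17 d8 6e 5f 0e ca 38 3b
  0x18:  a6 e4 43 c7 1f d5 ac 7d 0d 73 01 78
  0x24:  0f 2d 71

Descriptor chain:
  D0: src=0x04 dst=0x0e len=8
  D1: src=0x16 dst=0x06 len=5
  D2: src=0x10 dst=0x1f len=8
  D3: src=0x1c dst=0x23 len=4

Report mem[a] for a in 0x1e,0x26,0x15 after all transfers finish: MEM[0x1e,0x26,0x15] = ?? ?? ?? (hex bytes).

[0] 0x04->0x0e len=8 : fa 9c 2e 7b 60 23 72 45
[1] 0x16->0x06 len=5 : 38 3b a6 e4 43
[2] 0x10->0x1f len=8 : 2e 7b 60 23 72 45 38 3b
[3] 0x1c->0x23 len=4 : 1f d5 ac 2e
query mem[0x1e]=0xac, mem[0x26]=0x2e, mem[0x15]=0x45

MEM[0x1e,0x26,0x15] = ac 2e 45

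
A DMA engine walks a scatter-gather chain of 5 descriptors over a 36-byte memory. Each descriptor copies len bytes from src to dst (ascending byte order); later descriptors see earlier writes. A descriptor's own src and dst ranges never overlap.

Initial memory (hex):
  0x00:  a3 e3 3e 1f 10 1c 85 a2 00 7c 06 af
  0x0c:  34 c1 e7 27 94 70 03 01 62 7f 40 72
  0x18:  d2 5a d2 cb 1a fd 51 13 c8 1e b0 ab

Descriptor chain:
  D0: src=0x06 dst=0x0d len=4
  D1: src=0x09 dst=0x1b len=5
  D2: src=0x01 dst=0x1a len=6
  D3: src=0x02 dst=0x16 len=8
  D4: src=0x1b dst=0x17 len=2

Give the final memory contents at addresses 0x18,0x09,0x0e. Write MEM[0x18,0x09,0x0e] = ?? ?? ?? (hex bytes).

MEM[0x18,0x09,0x0e] = 00 7c a2

[0] 0x06->0x0d len=4 : 85 a2 00 7c
[1] 0x09->0x1b len=5 : 7c 06 af 34 85
[2] 0x01->0x1a len=6 : e3 3e 1f 10 1c 85
[3] 0x02->0x16 len=8 : 3e 1f 10 1c 85 a2 00 7c
[4] 0x1b->0x17 len=2 : a2 00
query mem[0x18]=0x00, mem[0x09]=0x7c, mem[0x0e]=0xa2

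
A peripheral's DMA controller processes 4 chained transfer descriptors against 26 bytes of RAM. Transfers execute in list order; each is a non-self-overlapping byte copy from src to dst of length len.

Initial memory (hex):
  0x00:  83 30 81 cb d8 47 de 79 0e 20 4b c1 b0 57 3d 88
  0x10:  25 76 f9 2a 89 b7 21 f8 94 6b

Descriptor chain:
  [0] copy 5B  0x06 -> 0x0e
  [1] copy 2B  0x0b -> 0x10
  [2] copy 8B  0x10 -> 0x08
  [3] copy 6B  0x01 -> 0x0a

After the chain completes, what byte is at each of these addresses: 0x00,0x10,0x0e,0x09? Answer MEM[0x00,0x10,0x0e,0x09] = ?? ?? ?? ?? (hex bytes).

#0 dst[0x0e+5] := {0xde,0x79,0x0e,0x20,0x4b}
#1 dst[0x10+2] := {0xc1,0xb0}
#2 dst[0x08+8] := {0xc1,0xb0,0x4b,0x2a,0x89,0xb7,0x21,0xf8}
#3 dst[0x0a+6] := {0x30,0x81,0xcb,0xd8,0x47,0xde}
query mem[0x00]=0x83, mem[0x10]=0xc1, mem[0x0e]=0x47, mem[0x09]=0xb0

MEM[0x00,0x10,0x0e,0x09] = 83 c1 47 b0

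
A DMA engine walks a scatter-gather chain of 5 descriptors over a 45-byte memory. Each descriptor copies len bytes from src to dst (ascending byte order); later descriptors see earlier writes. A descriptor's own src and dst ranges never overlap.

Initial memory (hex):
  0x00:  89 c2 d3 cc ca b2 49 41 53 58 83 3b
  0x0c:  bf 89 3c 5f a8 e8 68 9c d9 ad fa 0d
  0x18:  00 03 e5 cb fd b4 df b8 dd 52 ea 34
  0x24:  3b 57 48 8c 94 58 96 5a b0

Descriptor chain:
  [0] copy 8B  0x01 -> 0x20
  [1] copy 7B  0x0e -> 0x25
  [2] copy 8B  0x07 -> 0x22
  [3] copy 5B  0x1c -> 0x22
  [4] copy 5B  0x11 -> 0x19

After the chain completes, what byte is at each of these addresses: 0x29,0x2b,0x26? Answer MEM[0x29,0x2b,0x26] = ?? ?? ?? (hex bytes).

MEM[0x29,0x2b,0x26] = 3c d9 c2

[0] 0x01->0x20 len=8 : c2 d3 cc ca b2 49 41 53
[1] 0x0e->0x25 len=7 : 3c 5f a8 e8 68 9c d9
[2] 0x07->0x22 len=8 : 41 53 58 83 3b bf 89 3c
[3] 0x1c->0x22 len=5 : fd b4 df b8 c2
[4] 0x11->0x19 len=5 : e8 68 9c d9 ad
query mem[0x29]=0x3c, mem[0x2b]=0xd9, mem[0x26]=0xc2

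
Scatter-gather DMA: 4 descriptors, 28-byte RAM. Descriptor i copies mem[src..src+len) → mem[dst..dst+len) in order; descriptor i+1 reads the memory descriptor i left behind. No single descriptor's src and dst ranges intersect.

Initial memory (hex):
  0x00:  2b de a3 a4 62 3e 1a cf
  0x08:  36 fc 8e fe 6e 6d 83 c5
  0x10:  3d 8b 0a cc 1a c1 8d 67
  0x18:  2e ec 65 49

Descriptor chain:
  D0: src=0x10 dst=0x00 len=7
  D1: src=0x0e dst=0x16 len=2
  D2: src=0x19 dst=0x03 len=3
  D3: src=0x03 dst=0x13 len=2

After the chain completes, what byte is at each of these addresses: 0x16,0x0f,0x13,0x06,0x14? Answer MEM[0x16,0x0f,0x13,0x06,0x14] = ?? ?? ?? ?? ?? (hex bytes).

D0: mem[0x00..0x06] <- [3d 8b 0a cc 1a c1 8d]
D1: mem[0x16..0x17] <- [83 c5]
D2: mem[0x03..0x05] <- [ec 65 49]
D3: mem[0x13..0x14] <- [ec 65]
query mem[0x16]=0x83, mem[0x0f]=0xc5, mem[0x13]=0xec, mem[0x06]=0x8d, mem[0x14]=0x65

MEM[0x16,0x0f,0x13,0x06,0x14] = 83 c5 ec 8d 65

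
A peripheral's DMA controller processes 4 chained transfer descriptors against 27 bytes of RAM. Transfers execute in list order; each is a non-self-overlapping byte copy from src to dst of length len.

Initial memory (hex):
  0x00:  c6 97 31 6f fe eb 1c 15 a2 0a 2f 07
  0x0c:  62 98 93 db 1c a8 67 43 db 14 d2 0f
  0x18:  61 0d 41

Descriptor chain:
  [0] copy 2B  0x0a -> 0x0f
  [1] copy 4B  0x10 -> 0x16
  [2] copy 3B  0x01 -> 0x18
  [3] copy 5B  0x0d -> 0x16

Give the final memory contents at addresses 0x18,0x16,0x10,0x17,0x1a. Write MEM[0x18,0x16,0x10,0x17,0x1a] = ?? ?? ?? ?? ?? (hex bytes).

MEM[0x18,0x16,0x10,0x17,0x1a] = 2f 98 07 93 a8

#0 dst[0x0f+2] := {0x2f,0x07}
#1 dst[0x16+4] := {0x07,0xa8,0x67,0x43}
#2 dst[0x18+3] := {0x97,0x31,0x6f}
#3 dst[0x16+5] := {0x98,0x93,0x2f,0x07,0xa8}
query mem[0x18]=0x2f, mem[0x16]=0x98, mem[0x10]=0x07, mem[0x17]=0x93, mem[0x1a]=0xa8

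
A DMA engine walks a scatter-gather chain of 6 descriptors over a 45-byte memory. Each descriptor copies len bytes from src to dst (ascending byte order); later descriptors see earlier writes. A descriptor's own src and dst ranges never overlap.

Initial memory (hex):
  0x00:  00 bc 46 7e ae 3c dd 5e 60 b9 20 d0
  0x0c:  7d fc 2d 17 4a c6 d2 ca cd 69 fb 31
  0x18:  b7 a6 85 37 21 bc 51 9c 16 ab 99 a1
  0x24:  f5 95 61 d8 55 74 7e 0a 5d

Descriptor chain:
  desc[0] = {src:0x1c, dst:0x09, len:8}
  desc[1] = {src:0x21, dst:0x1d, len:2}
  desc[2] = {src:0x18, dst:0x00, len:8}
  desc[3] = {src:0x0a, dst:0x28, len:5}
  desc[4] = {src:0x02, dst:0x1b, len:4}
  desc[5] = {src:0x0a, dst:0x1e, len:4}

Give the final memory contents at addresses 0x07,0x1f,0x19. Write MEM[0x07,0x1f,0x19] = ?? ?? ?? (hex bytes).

MEM[0x07,0x1f,0x19] = 9c 51 a6

[0] 0x1c->0x09 len=8 : 21 bc 51 9c 16 ab 99 a1
[1] 0x21->0x1d len=2 : ab 99
[2] 0x18->0x00 len=8 : b7 a6 85 37 21 ab 99 9c
[3] 0x0a->0x28 len=5 : bc 51 9c 16 ab
[4] 0x02->0x1b len=4 : 85 37 21 ab
[5] 0x0a->0x1e len=4 : bc 51 9c 16
query mem[0x07]=0x9c, mem[0x1f]=0x51, mem[0x19]=0xa6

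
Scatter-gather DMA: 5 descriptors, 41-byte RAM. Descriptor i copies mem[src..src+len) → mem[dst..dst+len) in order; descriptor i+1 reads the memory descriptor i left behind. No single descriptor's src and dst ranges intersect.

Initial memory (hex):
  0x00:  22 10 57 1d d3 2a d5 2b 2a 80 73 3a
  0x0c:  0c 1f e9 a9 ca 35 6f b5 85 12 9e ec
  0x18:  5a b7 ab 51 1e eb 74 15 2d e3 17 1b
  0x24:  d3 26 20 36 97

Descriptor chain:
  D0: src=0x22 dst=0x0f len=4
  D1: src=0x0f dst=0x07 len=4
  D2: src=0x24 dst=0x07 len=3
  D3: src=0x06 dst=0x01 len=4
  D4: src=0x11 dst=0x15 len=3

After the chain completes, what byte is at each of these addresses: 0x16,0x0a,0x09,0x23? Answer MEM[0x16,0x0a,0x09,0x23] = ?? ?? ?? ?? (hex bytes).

D0: mem[0x0f..0x12] <- [17 1b d3 26]
D1: mem[0x07..0x0a] <- [17 1b d3 26]
D2: mem[0x07..0x09] <- [d3 26 20]
D3: mem[0x01..0x04] <- [d5 d3 26 20]
D4: mem[0x15..0x17] <- [d3 26 b5]
query mem[0x16]=0x26, mem[0x0a]=0x26, mem[0x09]=0x20, mem[0x23]=0x1b

MEM[0x16,0x0a,0x09,0x23] = 26 26 20 1b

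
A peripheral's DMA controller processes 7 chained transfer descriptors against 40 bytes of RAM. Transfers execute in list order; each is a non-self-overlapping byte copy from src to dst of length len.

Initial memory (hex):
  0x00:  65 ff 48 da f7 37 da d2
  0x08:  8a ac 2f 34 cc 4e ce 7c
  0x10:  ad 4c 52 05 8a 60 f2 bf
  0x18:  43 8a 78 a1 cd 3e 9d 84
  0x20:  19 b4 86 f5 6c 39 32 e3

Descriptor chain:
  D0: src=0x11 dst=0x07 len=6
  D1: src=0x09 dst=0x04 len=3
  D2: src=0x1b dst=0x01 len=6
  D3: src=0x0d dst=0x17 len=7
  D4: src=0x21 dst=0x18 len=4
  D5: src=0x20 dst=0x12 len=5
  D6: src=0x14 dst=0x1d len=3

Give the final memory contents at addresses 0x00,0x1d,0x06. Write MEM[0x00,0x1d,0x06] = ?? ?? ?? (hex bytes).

  after D0: wrote 6B at 0x07 = 4c52058a60f2
  after D1: wrote 3B at 0x04 = 058a60
  after D2: wrote 6B at 0x01 = a1cd3e9d8419
  after D3: wrote 7B at 0x17 = 4ece7cad4c5205
  after D4: wrote 4B at 0x18 = b486f56c
  after D5: wrote 5B at 0x12 = 19b486f56c
  after D6: wrote 3B at 0x1d = 86f56c
query mem[0x00]=0x65, mem[0x1d]=0x86, mem[0x06]=0x19

MEM[0x00,0x1d,0x06] = 65 86 19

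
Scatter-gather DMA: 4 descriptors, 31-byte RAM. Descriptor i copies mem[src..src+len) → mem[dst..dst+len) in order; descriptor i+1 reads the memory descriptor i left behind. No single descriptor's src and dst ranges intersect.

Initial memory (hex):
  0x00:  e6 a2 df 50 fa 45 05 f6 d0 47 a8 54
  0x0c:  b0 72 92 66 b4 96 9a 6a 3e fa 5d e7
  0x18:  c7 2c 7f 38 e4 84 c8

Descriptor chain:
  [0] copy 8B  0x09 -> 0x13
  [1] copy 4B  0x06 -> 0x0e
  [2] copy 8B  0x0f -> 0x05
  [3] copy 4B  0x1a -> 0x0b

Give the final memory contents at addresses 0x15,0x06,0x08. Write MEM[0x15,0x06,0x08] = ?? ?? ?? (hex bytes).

MEM[0x15,0x06,0x08] = 54 d0 9a

#0 dst[0x13+8] := {0x47,0xa8,0x54,0xb0,0x72,0x92,0x66,0xb4}
#1 dst[0x0e+4] := {0x05,0xf6,0xd0,0x47}
#2 dst[0x05+8] := {0xf6,0xd0,0x47,0x9a,0x47,0xa8,0x54,0xb0}
#3 dst[0x0b+4] := {0xb4,0x38,0xe4,0x84}
query mem[0x15]=0x54, mem[0x06]=0xd0, mem[0x08]=0x9a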